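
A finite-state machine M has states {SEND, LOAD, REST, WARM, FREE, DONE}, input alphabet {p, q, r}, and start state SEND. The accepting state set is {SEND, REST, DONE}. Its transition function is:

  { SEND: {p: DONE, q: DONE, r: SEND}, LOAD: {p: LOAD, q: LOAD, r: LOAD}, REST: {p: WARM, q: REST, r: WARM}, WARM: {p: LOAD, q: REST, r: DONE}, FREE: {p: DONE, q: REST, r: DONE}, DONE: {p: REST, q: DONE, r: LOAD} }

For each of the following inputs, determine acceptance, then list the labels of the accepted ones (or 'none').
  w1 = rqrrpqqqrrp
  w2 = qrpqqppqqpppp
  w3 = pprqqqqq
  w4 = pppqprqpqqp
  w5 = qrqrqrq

w3

w1: SEND → SEND → DONE → LOAD → LOAD → LOAD → LOAD → LOAD → LOAD → LOAD → LOAD → LOAD  → end LOAD, rejected
w2: SEND → DONE → LOAD → LOAD → LOAD → LOAD → LOAD → LOAD → LOAD → LOAD → LOAD → LOAD → LOAD → LOAD  → end LOAD, rejected
w3: SEND → DONE → REST → WARM → REST → REST → REST → REST → REST  → end REST, accepted
w4: SEND → DONE → REST → WARM → REST → WARM → DONE → DONE → REST → REST → REST → WARM  → end WARM, rejected
w5: SEND → DONE → LOAD → LOAD → LOAD → LOAD → LOAD → LOAD  → end LOAD, rejected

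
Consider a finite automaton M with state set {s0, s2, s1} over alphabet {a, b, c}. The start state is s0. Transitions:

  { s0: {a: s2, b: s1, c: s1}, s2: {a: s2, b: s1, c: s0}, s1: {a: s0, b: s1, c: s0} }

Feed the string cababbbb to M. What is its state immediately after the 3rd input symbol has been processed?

s1

Trace: s0 -c-> s1 -a-> s0 -b-> s1
After 3 symbols: s1.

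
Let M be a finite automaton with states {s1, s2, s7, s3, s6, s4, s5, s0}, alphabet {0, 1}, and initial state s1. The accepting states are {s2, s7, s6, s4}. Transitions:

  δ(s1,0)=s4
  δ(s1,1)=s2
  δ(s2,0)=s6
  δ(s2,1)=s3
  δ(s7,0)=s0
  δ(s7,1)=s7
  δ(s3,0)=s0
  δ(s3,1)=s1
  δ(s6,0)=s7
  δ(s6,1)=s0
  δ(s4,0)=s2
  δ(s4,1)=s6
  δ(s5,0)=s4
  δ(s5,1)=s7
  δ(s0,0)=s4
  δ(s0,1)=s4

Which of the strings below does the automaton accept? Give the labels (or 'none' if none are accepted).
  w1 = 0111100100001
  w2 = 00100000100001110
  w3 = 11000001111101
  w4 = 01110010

w1: Trace: s1 -0-> s4 -1-> s6 -1-> s0 -1-> s4 -1-> s6 -0-> s7 -0-> s0 -1-> s4 -0-> s2 -0-> s6 -0-> s7 -0-> s0 -1-> s4  → end s4, accepted
w2: Trace: s1 -0-> s4 -0-> s2 -1-> s3 -0-> s0 -0-> s4 -0-> s2 -0-> s6 -0-> s7 -1-> s7 -0-> s0 -0-> s4 -0-> s2 -0-> s6 -1-> s0 -1-> s4 -1-> s6 -0-> s7  → end s7, accepted
w3: Trace: s1 -1-> s2 -1-> s3 -0-> s0 -0-> s4 -0-> s2 -0-> s6 -0-> s7 -1-> s7 -1-> s7 -1-> s7 -1-> s7 -1-> s7 -0-> s0 -1-> s4  → end s4, accepted
w4: Trace: s1 -0-> s4 -1-> s6 -1-> s0 -1-> s4 -0-> s2 -0-> s6 -1-> s0 -0-> s4  → end s4, accepted

w1, w2, w3, w4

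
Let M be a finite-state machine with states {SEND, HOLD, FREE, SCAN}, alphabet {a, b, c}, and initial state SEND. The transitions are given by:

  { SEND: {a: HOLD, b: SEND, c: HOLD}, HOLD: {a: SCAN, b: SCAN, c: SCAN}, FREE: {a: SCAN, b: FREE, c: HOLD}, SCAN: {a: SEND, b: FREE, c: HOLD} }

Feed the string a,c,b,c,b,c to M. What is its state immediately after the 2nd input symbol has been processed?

SCAN

SEND → HOLD → SCAN
After 2 symbols: SCAN.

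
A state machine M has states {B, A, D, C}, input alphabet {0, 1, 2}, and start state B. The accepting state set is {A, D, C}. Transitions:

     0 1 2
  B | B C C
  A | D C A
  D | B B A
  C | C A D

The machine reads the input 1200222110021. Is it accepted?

Yes

B → C → D → B → B → C → D → A → C → A → D → B → C → A
End state A is accepting.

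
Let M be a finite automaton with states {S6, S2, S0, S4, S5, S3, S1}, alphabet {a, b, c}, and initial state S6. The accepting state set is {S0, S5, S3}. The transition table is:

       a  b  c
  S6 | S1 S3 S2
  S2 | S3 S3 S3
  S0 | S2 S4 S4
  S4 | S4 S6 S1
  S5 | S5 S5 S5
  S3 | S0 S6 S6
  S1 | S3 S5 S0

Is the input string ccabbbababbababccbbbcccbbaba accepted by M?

Yes

S6 → S2 → S3 → S0 → S4 → S6 → S3 → S0 → S4 → S4 → S6 → S3 → S0 → S4 → S4 → S6 → S2 → S3 → S6 → S3 → S6 → S2 → S3 → S6 → S3 → S6 → S1 → S5 → S5
End state S5 is accepting.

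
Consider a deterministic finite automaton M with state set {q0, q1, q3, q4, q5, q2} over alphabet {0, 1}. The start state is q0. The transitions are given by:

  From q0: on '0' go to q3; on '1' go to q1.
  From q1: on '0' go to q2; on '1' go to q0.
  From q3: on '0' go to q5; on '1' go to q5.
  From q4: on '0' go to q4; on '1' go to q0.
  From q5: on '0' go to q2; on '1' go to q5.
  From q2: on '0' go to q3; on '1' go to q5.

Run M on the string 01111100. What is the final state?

q0 → q3 → q5 → q5 → q5 → q5 → q5 → q2 → q3

q3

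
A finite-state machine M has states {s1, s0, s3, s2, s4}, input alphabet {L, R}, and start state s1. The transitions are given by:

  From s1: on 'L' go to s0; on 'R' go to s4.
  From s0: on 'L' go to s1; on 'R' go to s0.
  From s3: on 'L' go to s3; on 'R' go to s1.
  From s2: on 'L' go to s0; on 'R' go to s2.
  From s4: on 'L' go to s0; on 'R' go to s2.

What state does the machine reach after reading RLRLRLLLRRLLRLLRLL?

start at s1
read 'R': s1 → s4
read 'L': s4 → s0
read 'R': s0 → s0
read 'L': s0 → s1
read 'R': s1 → s4
read 'L': s4 → s0
read 'L': s0 → s1
read 'L': s1 → s0
read 'R': s0 → s0
read 'R': s0 → s0
read 'L': s0 → s1
read 'L': s1 → s0
read 'R': s0 → s0
read 'L': s0 → s1
read 'L': s1 → s0
read 'R': s0 → s0
read 'L': s0 → s1
read 'L': s1 → s0

s0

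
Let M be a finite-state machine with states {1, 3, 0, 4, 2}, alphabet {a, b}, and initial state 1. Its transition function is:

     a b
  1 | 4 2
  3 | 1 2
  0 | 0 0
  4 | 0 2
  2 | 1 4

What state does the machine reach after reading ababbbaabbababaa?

0

start at 1
read 'a': 1 → 4
read 'b': 4 → 2
read 'a': 2 → 1
read 'b': 1 → 2
read 'b': 2 → 4
read 'b': 4 → 2
read 'a': 2 → 1
read 'a': 1 → 4
read 'b': 4 → 2
read 'b': 2 → 4
read 'a': 4 → 0
read 'b': 0 → 0
read 'a': 0 → 0
read 'b': 0 → 0
read 'a': 0 → 0
read 'a': 0 → 0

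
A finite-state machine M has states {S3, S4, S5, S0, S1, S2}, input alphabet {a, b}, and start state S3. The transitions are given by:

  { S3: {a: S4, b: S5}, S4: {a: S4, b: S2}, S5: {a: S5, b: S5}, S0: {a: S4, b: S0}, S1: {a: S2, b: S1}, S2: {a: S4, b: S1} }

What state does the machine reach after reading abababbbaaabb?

start at S3
read 'a': S3 → S4
read 'b': S4 → S2
read 'a': S2 → S4
read 'b': S4 → S2
read 'a': S2 → S4
read 'b': S4 → S2
read 'b': S2 → S1
read 'b': S1 → S1
read 'a': S1 → S2
read 'a': S2 → S4
read 'a': S4 → S4
read 'b': S4 → S2
read 'b': S2 → S1

S1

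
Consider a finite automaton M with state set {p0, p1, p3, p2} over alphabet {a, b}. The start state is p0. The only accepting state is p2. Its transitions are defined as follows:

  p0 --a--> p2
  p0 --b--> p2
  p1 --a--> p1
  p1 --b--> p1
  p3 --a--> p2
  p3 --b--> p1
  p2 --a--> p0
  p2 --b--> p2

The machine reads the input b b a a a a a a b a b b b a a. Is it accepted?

Yes

start at p0
read 'b': p0 → p2
read 'b': p2 → p2
read 'a': p2 → p0
read 'a': p0 → p2
read 'a': p2 → p0
read 'a': p0 → p2
read 'a': p2 → p0
read 'a': p0 → p2
read 'b': p2 → p2
read 'a': p2 → p0
read 'b': p0 → p2
read 'b': p2 → p2
read 'b': p2 → p2
read 'a': p2 → p0
read 'a': p0 → p2
End state p2 is accepting.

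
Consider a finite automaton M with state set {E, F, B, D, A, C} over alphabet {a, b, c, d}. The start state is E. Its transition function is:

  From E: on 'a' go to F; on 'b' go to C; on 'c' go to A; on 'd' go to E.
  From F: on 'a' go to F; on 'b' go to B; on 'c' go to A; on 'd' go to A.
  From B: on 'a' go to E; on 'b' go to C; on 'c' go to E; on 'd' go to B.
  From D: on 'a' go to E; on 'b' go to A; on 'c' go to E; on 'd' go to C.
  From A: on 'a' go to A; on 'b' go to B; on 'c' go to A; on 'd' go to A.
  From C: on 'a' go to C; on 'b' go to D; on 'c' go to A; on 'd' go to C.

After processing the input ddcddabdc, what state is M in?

start at E
read 'd': E → E
read 'd': E → E
read 'c': E → A
read 'd': A → A
read 'd': A → A
read 'a': A → A
read 'b': A → B
read 'd': B → B
read 'c': B → E

E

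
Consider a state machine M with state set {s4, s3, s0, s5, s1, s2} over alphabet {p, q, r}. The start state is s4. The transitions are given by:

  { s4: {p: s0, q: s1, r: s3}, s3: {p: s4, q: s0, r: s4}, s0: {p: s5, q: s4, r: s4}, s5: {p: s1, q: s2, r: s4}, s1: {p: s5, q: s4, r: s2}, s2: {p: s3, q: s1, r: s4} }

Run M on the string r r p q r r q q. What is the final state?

Trace: s4 -r-> s3 -r-> s4 -p-> s0 -q-> s4 -r-> s3 -r-> s4 -q-> s1 -q-> s4

s4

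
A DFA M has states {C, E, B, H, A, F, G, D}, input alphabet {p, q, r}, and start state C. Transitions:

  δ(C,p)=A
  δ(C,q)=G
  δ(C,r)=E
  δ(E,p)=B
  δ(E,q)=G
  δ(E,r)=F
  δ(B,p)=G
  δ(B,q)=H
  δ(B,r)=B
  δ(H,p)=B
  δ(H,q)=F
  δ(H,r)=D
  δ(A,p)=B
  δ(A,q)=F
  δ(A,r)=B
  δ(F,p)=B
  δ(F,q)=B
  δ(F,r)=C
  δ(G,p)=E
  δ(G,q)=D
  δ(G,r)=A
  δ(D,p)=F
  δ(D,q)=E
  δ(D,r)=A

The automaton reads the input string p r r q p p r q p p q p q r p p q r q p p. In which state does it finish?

Trace: C -p-> A -r-> B -r-> B -q-> H -p-> B -p-> G -r-> A -q-> F -p-> B -p-> G -q-> D -p-> F -q-> B -r-> B -p-> G -p-> E -q-> G -r-> A -q-> F -p-> B -p-> G

G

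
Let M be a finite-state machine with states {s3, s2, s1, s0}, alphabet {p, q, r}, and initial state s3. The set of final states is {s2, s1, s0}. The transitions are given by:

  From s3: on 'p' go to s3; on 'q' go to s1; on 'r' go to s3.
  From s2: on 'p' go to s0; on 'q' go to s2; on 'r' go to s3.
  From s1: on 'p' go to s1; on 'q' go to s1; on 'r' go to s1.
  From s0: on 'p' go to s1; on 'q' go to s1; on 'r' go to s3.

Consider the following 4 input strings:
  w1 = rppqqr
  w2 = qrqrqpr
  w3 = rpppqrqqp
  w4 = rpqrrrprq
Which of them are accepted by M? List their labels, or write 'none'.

w1: s3 → s3 → s3 → s3 → s1 → s1 → s1  → end s1, accepted
w2: s3 → s1 → s1 → s1 → s1 → s1 → s1 → s1  → end s1, accepted
w3: s3 → s3 → s3 → s3 → s3 → s1 → s1 → s1 → s1 → s1  → end s1, accepted
w4: s3 → s3 → s3 → s1 → s1 → s1 → s1 → s1 → s1 → s1  → end s1, accepted

w1, w2, w3, w4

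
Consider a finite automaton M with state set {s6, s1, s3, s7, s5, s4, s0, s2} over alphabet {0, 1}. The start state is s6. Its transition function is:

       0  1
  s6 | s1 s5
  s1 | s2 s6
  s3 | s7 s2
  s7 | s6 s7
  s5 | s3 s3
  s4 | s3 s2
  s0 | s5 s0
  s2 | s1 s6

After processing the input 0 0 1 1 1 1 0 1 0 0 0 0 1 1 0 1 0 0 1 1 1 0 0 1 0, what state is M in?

s3

Trace: s6 -0-> s1 -0-> s2 -1-> s6 -1-> s5 -1-> s3 -1-> s2 -0-> s1 -1-> s6 -0-> s1 -0-> s2 -0-> s1 -0-> s2 -1-> s6 -1-> s5 -0-> s3 -1-> s2 -0-> s1 -0-> s2 -1-> s6 -1-> s5 -1-> s3 -0-> s7 -0-> s6 -1-> s5 -0-> s3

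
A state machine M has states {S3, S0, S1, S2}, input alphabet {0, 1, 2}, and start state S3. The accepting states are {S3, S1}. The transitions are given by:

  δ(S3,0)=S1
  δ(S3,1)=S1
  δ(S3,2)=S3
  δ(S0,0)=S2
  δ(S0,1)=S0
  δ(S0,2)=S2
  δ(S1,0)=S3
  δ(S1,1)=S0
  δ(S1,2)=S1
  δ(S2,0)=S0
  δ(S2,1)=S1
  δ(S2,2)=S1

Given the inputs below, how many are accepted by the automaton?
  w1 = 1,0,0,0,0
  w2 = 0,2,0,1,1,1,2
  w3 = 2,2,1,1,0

w1: Trace: S3 -1-> S1 -0-> S3 -0-> S1 -0-> S3 -0-> S1  → end S1, accepted
w2: Trace: S3 -0-> S1 -2-> S1 -0-> S3 -1-> S1 -1-> S0 -1-> S0 -2-> S2  → end S2, rejected
w3: Trace: S3 -2-> S3 -2-> S3 -1-> S1 -1-> S0 -0-> S2  → end S2, rejected

1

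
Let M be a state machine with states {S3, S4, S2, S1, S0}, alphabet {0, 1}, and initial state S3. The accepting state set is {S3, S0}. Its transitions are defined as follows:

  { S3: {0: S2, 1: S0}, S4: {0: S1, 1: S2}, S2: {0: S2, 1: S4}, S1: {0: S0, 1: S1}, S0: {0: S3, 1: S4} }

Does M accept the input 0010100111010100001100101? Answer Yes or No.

S3 → S2 → S2 → S4 → S1 → S1 → S0 → S3 → S0 → S4 → S2 → S2 → S4 → S1 → S1 → S0 → S3 → S2 → S2 → S4 → S2 → S2 → S2 → S4 → S1 → S1
End state S1 is not accepting.

No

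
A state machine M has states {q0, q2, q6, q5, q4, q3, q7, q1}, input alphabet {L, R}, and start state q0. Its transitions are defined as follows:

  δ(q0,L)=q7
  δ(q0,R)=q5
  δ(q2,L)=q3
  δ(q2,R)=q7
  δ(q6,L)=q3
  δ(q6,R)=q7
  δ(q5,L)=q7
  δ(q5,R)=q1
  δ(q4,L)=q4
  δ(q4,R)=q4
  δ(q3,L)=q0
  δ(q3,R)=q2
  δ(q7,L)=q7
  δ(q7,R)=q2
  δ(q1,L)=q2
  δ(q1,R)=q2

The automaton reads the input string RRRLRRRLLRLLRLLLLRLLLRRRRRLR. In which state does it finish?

q2

Trace: q0 -R-> q5 -R-> q1 -R-> q2 -L-> q3 -R-> q2 -R-> q7 -R-> q2 -L-> q3 -L-> q0 -R-> q5 -L-> q7 -L-> q7 -R-> q2 -L-> q3 -L-> q0 -L-> q7 -L-> q7 -R-> q2 -L-> q3 -L-> q0 -L-> q7 -R-> q2 -R-> q7 -R-> q2 -R-> q7 -R-> q2 -L-> q3 -R-> q2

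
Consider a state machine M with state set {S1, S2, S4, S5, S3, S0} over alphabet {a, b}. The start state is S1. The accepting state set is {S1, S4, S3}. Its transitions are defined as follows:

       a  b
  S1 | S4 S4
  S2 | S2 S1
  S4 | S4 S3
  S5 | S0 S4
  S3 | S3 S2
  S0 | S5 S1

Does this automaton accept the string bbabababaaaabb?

S1 → S4 → S3 → S3 → S2 → S2 → S1 → S4 → S3 → S3 → S3 → S3 → S3 → S2 → S1
End state S1 is accepting.

Yes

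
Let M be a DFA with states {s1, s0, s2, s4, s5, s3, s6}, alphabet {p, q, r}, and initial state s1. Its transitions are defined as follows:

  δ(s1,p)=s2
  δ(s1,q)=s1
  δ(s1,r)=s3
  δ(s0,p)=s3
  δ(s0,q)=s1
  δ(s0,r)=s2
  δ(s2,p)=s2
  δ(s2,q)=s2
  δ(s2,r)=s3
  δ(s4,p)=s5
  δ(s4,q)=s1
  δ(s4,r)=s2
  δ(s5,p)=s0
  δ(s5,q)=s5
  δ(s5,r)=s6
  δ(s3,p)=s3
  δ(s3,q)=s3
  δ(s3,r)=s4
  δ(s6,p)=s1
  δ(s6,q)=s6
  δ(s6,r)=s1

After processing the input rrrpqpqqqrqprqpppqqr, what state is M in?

s1 → s3 → s4 → s2 → s2 → s2 → s2 → s2 → s2 → s2 → s3 → s3 → s3 → s4 → s1 → s2 → s2 → s2 → s2 → s2 → s3

s3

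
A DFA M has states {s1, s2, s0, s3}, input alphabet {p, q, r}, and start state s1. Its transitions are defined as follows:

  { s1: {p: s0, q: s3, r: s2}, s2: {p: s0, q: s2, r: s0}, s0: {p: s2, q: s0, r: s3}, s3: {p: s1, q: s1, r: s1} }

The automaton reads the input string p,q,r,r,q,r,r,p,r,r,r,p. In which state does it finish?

s0

s1 → s0 → s0 → s3 → s1 → s3 → s1 → s2 → s0 → s3 → s1 → s2 → s0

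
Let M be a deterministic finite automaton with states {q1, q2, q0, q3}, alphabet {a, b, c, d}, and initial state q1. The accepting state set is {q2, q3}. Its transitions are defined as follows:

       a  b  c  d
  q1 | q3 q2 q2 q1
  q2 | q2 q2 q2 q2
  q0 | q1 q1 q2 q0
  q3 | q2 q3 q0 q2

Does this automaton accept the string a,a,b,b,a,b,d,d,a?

Yes

start at q1
read 'a': q1 → q3
read 'a': q3 → q2
read 'b': q2 → q2
read 'b': q2 → q2
read 'a': q2 → q2
read 'b': q2 → q2
read 'd': q2 → q2
read 'd': q2 → q2
read 'a': q2 → q2
End state q2 is accepting.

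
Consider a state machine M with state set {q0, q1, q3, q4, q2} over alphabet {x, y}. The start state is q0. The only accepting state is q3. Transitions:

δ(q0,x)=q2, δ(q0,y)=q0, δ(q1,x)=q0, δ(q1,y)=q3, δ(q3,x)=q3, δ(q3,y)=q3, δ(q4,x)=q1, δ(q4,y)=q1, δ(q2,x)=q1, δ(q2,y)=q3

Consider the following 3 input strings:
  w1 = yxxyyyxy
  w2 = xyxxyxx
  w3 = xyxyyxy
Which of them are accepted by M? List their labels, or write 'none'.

w1: Trace: q0 -y-> q0 -x-> q2 -x-> q1 -y-> q3 -y-> q3 -y-> q3 -x-> q3 -y-> q3  → end q3, accepted
w2: Trace: q0 -x-> q2 -y-> q3 -x-> q3 -x-> q3 -y-> q3 -x-> q3 -x-> q3  → end q3, accepted
w3: Trace: q0 -x-> q2 -y-> q3 -x-> q3 -y-> q3 -y-> q3 -x-> q3 -y-> q3  → end q3, accepted

w1, w2, w3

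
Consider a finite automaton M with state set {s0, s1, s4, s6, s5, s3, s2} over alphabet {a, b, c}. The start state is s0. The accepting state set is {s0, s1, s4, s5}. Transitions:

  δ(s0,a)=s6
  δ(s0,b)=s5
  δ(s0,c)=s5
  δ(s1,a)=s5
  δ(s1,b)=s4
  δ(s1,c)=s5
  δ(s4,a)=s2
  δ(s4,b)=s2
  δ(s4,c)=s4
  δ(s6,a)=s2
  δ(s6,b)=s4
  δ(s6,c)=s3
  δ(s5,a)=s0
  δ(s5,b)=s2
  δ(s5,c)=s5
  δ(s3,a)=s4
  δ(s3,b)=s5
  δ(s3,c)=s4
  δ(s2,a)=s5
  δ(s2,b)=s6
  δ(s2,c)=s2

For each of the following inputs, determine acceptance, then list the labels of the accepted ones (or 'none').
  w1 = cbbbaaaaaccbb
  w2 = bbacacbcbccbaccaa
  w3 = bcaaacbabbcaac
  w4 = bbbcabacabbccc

w1, w3

w1:
  start at s0
  read 'c': s0 → s5
  read 'b': s5 → s2
  read 'b': s2 → s6
  read 'b': s6 → s4
  read 'a': s4 → s2
  read 'a': s2 → s5
  read 'a': s5 → s0
  read 'a': s0 → s6
  read 'a': s6 → s2
  read 'c': s2 → s2
  read 'c': s2 → s2
  read 'b': s2 → s6
  read 'b': s6 → s4
  end s4, accepted
w2:
  start at s0
  read 'b': s0 → s5
  read 'b': s5 → s2
  read 'a': s2 → s5
  read 'c': s5 → s5
  read 'a': s5 → s0
  read 'c': s0 → s5
  read 'b': s5 → s2
  read 'c': s2 → s2
  read 'b': s2 → s6
  read 'c': s6 → s3
  read 'c': s3 → s4
  read 'b': s4 → s2
  read 'a': s2 → s5
  read 'c': s5 → s5
  read 'c': s5 → s5
  read 'a': s5 → s0
  read 'a': s0 → s6
  end s6, rejected
w3:
  start at s0
  read 'b': s0 → s5
  read 'c': s5 → s5
  read 'a': s5 → s0
  read 'a': s0 → s6
  read 'a': s6 → s2
  read 'c': s2 → s2
  read 'b': s2 → s6
  read 'a': s6 → s2
  read 'b': s2 → s6
  read 'b': s6 → s4
  read 'c': s4 → s4
  read 'a': s4 → s2
  read 'a': s2 → s5
  read 'c': s5 → s5
  end s5, accepted
w4:
  start at s0
  read 'b': s0 → s5
  read 'b': s5 → s2
  read 'b': s2 → s6
  read 'c': s6 → s3
  read 'a': s3 → s4
  read 'b': s4 → s2
  read 'a': s2 → s5
  read 'c': s5 → s5
  read 'a': s5 → s0
  read 'b': s0 → s5
  read 'b': s5 → s2
  read 'c': s2 → s2
  read 'c': s2 → s2
  read 'c': s2 → s2
  end s2, rejected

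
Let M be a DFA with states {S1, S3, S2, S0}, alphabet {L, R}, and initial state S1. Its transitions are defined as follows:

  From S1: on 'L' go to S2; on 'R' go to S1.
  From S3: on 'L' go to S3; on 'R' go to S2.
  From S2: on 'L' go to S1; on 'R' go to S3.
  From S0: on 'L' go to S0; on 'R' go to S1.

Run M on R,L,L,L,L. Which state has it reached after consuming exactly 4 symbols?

S2

Trace: S1 -R-> S1 -L-> S2 -L-> S1 -L-> S2
After 4 symbols: S2.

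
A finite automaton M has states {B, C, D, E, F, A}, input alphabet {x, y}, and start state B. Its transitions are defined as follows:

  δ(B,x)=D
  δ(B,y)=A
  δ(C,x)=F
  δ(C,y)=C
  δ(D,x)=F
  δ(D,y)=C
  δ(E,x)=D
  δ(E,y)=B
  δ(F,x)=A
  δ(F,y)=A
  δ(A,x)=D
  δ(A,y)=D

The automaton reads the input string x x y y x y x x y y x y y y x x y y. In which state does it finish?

C

Trace: B -x-> D -x-> F -y-> A -y-> D -x-> F -y-> A -x-> D -x-> F -y-> A -y-> D -x-> F -y-> A -y-> D -y-> C -x-> F -x-> A -y-> D -y-> C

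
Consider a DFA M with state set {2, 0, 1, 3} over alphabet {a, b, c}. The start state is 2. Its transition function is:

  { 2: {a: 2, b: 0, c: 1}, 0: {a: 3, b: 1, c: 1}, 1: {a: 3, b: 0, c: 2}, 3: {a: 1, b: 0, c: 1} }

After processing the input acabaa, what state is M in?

2 → 2 → 1 → 3 → 0 → 3 → 1

1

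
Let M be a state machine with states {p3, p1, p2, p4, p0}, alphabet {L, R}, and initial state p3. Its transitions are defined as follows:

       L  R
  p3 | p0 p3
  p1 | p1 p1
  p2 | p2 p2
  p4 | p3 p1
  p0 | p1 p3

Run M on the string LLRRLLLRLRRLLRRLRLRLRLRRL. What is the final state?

start at p3
read 'L': p3 → p0
read 'L': p0 → p1
read 'R': p1 → p1
read 'R': p1 → p1
read 'L': p1 → p1
read 'L': p1 → p1
read 'L': p1 → p1
read 'R': p1 → p1
read 'L': p1 → p1
read 'R': p1 → p1
read 'R': p1 → p1
read 'L': p1 → p1
read 'L': p1 → p1
read 'R': p1 → p1
read 'R': p1 → p1
read 'L': p1 → p1
read 'R': p1 → p1
read 'L': p1 → p1
read 'R': p1 → p1
read 'L': p1 → p1
read 'R': p1 → p1
read 'L': p1 → p1
read 'R': p1 → p1
read 'R': p1 → p1
read 'L': p1 → p1

p1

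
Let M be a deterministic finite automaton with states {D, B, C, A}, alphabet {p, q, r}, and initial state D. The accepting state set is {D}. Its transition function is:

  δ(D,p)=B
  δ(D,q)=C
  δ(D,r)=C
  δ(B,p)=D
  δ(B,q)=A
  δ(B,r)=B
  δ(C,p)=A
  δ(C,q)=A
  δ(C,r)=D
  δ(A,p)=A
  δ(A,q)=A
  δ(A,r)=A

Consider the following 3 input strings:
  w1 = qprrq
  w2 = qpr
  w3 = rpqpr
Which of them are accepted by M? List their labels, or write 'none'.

none

w1: D → C → A → A → A → A  → end A, rejected
w2: D → C → A → A  → end A, rejected
w3: D → C → A → A → A → A  → end A, rejected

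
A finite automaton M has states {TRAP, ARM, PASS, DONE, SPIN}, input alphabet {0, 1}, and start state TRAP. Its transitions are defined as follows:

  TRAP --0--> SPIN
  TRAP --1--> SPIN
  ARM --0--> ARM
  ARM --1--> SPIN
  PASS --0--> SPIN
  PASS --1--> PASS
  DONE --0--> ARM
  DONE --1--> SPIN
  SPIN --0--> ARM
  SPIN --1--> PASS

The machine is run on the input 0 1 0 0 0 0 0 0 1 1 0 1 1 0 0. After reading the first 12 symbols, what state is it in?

PASS

Trace: TRAP -0-> SPIN -1-> PASS -0-> SPIN -0-> ARM -0-> ARM -0-> ARM -0-> ARM -0-> ARM -1-> SPIN -1-> PASS -0-> SPIN -1-> PASS
After 12 symbols: PASS.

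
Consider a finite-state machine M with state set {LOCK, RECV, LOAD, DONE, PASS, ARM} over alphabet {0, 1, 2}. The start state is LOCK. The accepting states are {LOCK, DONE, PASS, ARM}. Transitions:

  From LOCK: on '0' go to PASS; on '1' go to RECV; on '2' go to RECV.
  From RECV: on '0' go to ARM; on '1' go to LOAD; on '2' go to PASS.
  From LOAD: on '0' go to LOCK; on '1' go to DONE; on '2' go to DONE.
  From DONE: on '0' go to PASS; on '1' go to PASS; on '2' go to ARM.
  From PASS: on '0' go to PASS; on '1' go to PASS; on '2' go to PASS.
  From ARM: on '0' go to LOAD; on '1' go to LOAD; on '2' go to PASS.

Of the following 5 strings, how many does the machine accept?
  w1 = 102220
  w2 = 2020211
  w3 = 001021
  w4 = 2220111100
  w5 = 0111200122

w1:
  start at LOCK
  read '1': LOCK → RECV
  read '0': RECV → ARM
  read '2': ARM → PASS
  read '2': PASS → PASS
  read '2': PASS → PASS
  read '0': PASS → PASS
  end PASS, accepted
w2:
  start at LOCK
  read '2': LOCK → RECV
  read '0': RECV → ARM
  read '2': ARM → PASS
  read '0': PASS → PASS
  read '2': PASS → PASS
  read '1': PASS → PASS
  read '1': PASS → PASS
  end PASS, accepted
w3:
  start at LOCK
  read '0': LOCK → PASS
  read '0': PASS → PASS
  read '1': PASS → PASS
  read '0': PASS → PASS
  read '2': PASS → PASS
  read '1': PASS → PASS
  end PASS, accepted
w4:
  start at LOCK
  read '2': LOCK → RECV
  read '2': RECV → PASS
  read '2': PASS → PASS
  read '0': PASS → PASS
  read '1': PASS → PASS
  read '1': PASS → PASS
  read '1': PASS → PASS
  read '1': PASS → PASS
  read '0': PASS → PASS
  read '0': PASS → PASS
  end PASS, accepted
w5:
  start at LOCK
  read '0': LOCK → PASS
  read '1': PASS → PASS
  read '1': PASS → PASS
  read '1': PASS → PASS
  read '2': PASS → PASS
  read '0': PASS → PASS
  read '0': PASS → PASS
  read '1': PASS → PASS
  read '2': PASS → PASS
  read '2': PASS → PASS
  end PASS, accepted

5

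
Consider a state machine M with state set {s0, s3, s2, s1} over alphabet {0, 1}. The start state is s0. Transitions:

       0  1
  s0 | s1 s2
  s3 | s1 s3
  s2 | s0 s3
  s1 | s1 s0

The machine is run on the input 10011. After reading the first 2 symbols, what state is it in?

s0

Trace: s0 -1-> s2 -0-> s0
After 2 symbols: s0.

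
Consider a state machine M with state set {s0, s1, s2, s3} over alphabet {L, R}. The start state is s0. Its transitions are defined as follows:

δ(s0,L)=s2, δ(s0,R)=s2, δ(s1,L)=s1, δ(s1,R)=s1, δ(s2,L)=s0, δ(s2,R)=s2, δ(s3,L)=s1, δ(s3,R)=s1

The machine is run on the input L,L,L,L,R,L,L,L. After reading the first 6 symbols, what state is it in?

s0 → s2 → s0 → s2 → s0 → s2 → s0
After 6 symbols: s0.

s0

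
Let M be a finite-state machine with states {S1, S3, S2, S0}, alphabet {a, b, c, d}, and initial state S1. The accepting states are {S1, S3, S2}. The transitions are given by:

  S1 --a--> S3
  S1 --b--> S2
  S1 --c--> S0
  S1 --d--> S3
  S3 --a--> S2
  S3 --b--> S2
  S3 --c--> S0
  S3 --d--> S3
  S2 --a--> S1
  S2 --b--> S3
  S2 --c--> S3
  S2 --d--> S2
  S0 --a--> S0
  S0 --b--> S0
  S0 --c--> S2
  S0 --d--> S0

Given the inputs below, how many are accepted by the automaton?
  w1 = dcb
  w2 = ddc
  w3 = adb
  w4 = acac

2

w1: S1 → S3 → S0 → S0  → end S0, rejected
w2: S1 → S3 → S3 → S0  → end S0, rejected
w3: S1 → S3 → S3 → S2  → end S2, accepted
w4: S1 → S3 → S0 → S0 → S2  → end S2, accepted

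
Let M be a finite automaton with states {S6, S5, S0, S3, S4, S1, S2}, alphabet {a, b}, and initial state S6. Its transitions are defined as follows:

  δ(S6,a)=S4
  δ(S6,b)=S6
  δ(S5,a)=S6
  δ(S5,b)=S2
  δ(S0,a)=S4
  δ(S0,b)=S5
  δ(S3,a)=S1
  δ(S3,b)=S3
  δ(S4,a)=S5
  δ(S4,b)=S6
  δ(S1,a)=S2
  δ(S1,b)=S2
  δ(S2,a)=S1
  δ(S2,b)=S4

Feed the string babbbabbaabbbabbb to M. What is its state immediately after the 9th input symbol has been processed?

start at S6
read 'b': S6 → S6
read 'a': S6 → S4
read 'b': S4 → S6
read 'b': S6 → S6
read 'b': S6 → S6
read 'a': S6 → S4
read 'b': S4 → S6
read 'b': S6 → S6
read 'a': S6 → S4
After 9 symbols: S4.

S4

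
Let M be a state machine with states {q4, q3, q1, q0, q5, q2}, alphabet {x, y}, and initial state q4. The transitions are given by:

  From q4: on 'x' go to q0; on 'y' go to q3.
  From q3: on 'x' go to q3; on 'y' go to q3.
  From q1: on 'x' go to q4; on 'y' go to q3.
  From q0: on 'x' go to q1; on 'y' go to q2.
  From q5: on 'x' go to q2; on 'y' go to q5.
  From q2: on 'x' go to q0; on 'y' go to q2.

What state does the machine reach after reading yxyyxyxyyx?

q4 → q3 → q3 → q3 → q3 → q3 → q3 → q3 → q3 → q3 → q3

q3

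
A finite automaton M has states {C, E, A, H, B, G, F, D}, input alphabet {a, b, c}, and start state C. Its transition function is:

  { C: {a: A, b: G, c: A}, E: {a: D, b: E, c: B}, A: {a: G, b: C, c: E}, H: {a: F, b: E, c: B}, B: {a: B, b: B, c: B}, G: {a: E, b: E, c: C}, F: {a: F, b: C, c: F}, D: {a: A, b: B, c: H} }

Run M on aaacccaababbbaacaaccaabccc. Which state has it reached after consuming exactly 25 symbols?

Trace: C -a-> A -a-> G -a-> E -c-> B -c-> B -c-> B -a-> B -a-> B -b-> B -a-> B -b-> B -b-> B -b-> B -a-> B -a-> B -c-> B -a-> B -a-> B -c-> B -c-> B -a-> B -a-> B -b-> B -c-> B -c-> B
After 25 symbols: B.

B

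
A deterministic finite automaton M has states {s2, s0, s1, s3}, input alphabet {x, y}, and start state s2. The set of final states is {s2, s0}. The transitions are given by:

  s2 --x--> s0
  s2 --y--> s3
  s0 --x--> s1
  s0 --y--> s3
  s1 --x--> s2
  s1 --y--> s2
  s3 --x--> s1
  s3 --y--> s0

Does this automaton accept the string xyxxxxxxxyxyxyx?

s2 → s0 → s3 → s1 → s2 → s0 → s1 → s2 → s0 → s1 → s2 → s0 → s3 → s1 → s2 → s0
End state s0 is accepting.

Yes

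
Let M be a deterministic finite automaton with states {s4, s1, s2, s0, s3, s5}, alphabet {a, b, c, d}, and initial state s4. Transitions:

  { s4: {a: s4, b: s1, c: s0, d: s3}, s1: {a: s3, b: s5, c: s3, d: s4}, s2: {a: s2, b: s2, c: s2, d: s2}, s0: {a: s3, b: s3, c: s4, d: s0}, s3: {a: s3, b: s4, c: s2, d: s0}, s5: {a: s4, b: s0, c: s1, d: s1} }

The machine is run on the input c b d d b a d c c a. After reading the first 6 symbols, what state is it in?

Trace: s4 -c-> s0 -b-> s3 -d-> s0 -d-> s0 -b-> s3 -a-> s3
After 6 symbols: s3.

s3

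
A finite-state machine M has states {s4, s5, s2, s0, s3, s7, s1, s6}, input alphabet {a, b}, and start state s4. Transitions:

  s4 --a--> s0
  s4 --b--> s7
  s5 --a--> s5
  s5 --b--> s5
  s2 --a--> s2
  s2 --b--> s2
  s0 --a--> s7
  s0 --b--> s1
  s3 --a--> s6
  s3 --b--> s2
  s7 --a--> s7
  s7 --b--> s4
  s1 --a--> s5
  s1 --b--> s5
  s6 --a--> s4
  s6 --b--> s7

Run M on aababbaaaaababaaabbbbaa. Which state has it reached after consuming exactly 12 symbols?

s4 → s0 → s7 → s4 → s0 → s1 → s5 → s5 → s5 → s5 → s5 → s5 → s5
After 12 symbols: s5.

s5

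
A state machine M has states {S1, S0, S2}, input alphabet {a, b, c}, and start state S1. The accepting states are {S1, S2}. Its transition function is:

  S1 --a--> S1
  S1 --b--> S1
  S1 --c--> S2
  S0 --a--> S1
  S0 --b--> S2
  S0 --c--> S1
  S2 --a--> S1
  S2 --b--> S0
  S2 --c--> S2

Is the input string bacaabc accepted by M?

Yes

Trace: S1 -b-> S1 -a-> S1 -c-> S2 -a-> S1 -a-> S1 -b-> S1 -c-> S2
End state S2 is accepting.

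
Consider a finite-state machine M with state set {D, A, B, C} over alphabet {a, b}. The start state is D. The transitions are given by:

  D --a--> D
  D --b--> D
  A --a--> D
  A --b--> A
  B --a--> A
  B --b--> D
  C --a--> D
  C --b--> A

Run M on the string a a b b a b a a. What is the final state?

D → D → D → D → D → D → D → D → D

D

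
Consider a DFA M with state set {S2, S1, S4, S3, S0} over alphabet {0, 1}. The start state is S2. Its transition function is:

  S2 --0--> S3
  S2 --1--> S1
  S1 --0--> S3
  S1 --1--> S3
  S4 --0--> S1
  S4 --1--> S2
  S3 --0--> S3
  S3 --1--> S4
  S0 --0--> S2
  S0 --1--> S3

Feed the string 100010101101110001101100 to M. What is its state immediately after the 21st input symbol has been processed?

S4

start at S2
read '1': S2 → S1
read '0': S1 → S3
read '0': S3 → S3
read '0': S3 → S3
read '1': S3 → S4
read '0': S4 → S1
read '1': S1 → S3
read '0': S3 → S3
read '1': S3 → S4
read '1': S4 → S2
read '0': S2 → S3
read '1': S3 → S4
read '1': S4 → S2
read '1': S2 → S1
read '0': S1 → S3
read '0': S3 → S3
read '0': S3 → S3
read '1': S3 → S4
read '1': S4 → S2
read '0': S2 → S3
read '1': S3 → S4
After 21 symbols: S4.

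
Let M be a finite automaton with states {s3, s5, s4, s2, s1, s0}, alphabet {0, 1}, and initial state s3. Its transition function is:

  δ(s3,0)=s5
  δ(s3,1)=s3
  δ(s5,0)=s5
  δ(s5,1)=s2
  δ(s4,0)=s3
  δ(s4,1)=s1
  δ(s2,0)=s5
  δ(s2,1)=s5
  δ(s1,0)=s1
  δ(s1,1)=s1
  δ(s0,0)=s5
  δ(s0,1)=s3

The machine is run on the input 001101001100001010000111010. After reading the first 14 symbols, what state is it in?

s5

s3 → s5 → s5 → s2 → s5 → s5 → s2 → s5 → s5 → s2 → s5 → s5 → s5 → s5 → s5
After 14 symbols: s5.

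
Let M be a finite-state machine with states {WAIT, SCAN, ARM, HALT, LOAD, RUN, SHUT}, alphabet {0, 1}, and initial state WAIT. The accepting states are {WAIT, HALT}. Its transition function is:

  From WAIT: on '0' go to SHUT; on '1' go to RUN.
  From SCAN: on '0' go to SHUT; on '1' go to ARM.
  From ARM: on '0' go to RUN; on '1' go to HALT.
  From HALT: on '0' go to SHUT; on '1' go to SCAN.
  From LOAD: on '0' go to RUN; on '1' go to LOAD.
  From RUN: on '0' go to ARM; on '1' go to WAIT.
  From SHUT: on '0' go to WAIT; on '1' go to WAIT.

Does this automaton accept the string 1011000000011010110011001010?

No

start at WAIT
read '1': WAIT → RUN
read '0': RUN → ARM
read '1': ARM → HALT
read '1': HALT → SCAN
read '0': SCAN → SHUT
read '0': SHUT → WAIT
read '0': WAIT → SHUT
read '0': SHUT → WAIT
read '0': WAIT → SHUT
read '0': SHUT → WAIT
read '0': WAIT → SHUT
read '1': SHUT → WAIT
read '1': WAIT → RUN
read '0': RUN → ARM
read '1': ARM → HALT
read '0': HALT → SHUT
read '1': SHUT → WAIT
read '1': WAIT → RUN
read '0': RUN → ARM
read '0': ARM → RUN
read '1': RUN → WAIT
read '1': WAIT → RUN
read '0': RUN → ARM
read '0': ARM → RUN
read '1': RUN → WAIT
read '0': WAIT → SHUT
read '1': SHUT → WAIT
read '0': WAIT → SHUT
End state SHUT is not accepting.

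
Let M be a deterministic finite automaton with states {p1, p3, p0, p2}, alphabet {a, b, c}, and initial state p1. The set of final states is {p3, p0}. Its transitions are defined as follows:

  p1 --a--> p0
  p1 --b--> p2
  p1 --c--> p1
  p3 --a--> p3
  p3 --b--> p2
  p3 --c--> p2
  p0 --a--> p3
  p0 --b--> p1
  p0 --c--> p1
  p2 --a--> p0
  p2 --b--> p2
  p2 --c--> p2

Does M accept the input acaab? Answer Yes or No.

No

Trace: p1 -a-> p0 -c-> p1 -a-> p0 -a-> p3 -b-> p2
End state p2 is not accepting.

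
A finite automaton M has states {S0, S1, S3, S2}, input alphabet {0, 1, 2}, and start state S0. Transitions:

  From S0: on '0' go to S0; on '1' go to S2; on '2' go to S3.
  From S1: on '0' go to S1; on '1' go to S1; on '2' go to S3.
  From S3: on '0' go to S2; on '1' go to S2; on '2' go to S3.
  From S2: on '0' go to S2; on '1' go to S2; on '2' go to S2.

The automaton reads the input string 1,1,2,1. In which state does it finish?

S2

S0 → S2 → S2 → S2 → S2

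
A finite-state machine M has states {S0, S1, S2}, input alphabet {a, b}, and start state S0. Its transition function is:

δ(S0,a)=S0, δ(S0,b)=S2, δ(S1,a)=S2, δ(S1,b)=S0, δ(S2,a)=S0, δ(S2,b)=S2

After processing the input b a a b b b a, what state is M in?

start at S0
read 'b': S0 → S2
read 'a': S2 → S0
read 'a': S0 → S0
read 'b': S0 → S2
read 'b': S2 → S2
read 'b': S2 → S2
read 'a': S2 → S0

S0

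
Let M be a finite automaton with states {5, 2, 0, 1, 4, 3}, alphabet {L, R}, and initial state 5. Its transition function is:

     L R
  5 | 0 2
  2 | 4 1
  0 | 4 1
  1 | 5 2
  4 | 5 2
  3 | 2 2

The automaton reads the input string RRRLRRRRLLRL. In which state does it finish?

5

5 → 2 → 1 → 2 → 4 → 2 → 1 → 2 → 1 → 5 → 0 → 1 → 5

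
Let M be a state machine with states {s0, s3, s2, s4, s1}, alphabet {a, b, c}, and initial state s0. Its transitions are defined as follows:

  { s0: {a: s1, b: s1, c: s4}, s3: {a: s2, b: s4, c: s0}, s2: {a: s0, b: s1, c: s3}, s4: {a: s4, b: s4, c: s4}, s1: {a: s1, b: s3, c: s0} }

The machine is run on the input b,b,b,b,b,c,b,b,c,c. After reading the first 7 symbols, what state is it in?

s0 → s1 → s3 → s4 → s4 → s4 → s4 → s4
After 7 symbols: s4.

s4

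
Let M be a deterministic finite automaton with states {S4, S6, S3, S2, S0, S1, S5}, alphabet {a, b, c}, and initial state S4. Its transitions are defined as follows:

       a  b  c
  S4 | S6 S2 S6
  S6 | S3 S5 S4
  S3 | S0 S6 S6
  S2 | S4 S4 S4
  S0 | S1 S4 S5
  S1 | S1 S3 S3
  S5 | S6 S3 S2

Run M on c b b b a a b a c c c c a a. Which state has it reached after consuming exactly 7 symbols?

start at S4
read 'c': S4 → S6
read 'b': S6 → S5
read 'b': S5 → S3
read 'b': S3 → S6
read 'a': S6 → S3
read 'a': S3 → S0
read 'b': S0 → S4
After 7 symbols: S4.

S4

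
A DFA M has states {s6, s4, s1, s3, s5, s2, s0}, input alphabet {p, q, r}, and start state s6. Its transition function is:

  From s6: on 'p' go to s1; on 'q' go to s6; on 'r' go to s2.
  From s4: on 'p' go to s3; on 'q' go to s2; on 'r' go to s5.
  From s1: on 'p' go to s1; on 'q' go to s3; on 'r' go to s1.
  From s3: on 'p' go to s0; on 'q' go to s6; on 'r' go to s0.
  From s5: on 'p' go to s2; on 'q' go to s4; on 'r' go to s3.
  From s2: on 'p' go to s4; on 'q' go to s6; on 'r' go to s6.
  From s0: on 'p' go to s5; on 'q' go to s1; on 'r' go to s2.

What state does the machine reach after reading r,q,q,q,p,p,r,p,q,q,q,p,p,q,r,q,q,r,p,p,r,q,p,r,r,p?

s1

Trace: s6 -r-> s2 -q-> s6 -q-> s6 -q-> s6 -p-> s1 -p-> s1 -r-> s1 -p-> s1 -q-> s3 -q-> s6 -q-> s6 -p-> s1 -p-> s1 -q-> s3 -r-> s0 -q-> s1 -q-> s3 -r-> s0 -p-> s5 -p-> s2 -r-> s6 -q-> s6 -p-> s1 -r-> s1 -r-> s1 -p-> s1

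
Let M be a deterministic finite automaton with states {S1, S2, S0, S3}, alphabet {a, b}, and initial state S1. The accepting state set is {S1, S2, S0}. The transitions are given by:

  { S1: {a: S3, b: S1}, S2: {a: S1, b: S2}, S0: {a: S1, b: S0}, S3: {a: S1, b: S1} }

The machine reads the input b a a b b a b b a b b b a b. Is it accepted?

Yes

Trace: S1 -b-> S1 -a-> S3 -a-> S1 -b-> S1 -b-> S1 -a-> S3 -b-> S1 -b-> S1 -a-> S3 -b-> S1 -b-> S1 -b-> S1 -a-> S3 -b-> S1
End state S1 is accepting.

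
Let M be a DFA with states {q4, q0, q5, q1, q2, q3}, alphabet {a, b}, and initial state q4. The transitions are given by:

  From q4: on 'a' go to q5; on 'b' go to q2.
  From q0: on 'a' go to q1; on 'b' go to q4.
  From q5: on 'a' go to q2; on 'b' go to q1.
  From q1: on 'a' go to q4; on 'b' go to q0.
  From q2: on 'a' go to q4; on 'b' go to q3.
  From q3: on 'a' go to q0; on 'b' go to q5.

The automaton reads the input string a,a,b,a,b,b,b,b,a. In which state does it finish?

q2

q4 → q5 → q2 → q3 → q0 → q4 → q2 → q3 → q5 → q2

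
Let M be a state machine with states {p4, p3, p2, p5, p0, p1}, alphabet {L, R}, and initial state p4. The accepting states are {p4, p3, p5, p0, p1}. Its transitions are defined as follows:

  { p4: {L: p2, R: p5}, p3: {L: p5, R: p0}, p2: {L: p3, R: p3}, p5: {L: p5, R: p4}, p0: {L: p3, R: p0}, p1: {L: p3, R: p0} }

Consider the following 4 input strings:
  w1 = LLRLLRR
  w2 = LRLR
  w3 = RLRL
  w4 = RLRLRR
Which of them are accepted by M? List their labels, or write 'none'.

w1, w2, w4

w1: p4 → p2 → p3 → p0 → p3 → p5 → p4 → p5  → end p5, accepted
w2: p4 → p2 → p3 → p5 → p4  → end p4, accepted
w3: p4 → p5 → p5 → p4 → p2  → end p2, rejected
w4: p4 → p5 → p5 → p4 → p2 → p3 → p0  → end p0, accepted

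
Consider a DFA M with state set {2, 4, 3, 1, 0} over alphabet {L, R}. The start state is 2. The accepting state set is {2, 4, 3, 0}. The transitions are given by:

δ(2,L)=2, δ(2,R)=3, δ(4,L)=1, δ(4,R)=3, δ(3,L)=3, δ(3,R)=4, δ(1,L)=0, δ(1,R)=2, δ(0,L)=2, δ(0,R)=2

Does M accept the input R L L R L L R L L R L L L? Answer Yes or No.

Yes

Trace: 2 -R-> 3 -L-> 3 -L-> 3 -R-> 4 -L-> 1 -L-> 0 -R-> 2 -L-> 2 -L-> 2 -R-> 3 -L-> 3 -L-> 3 -L-> 3
End state 3 is accepting.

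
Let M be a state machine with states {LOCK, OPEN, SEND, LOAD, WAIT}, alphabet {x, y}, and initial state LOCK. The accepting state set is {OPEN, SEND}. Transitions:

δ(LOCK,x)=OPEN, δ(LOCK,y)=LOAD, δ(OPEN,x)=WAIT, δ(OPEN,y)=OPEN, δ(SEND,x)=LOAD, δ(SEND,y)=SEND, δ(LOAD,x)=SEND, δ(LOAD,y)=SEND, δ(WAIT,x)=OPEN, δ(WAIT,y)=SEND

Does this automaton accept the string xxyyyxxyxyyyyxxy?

Trace: LOCK -x-> OPEN -x-> WAIT -y-> SEND -y-> SEND -y-> SEND -x-> LOAD -x-> SEND -y-> SEND -x-> LOAD -y-> SEND -y-> SEND -y-> SEND -y-> SEND -x-> LOAD -x-> SEND -y-> SEND
End state SEND is accepting.

Yes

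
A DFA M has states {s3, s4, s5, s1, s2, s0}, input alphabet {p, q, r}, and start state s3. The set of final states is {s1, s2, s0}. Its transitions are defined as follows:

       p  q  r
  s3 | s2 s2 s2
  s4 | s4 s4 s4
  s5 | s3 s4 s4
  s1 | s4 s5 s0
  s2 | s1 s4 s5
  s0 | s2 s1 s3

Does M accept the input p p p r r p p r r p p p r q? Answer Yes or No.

No

start at s3
read 'p': s3 → s2
read 'p': s2 → s1
read 'p': s1 → s4
read 'r': s4 → s4
read 'r': s4 → s4
read 'p': s4 → s4
read 'p': s4 → s4
read 'r': s4 → s4
read 'r': s4 → s4
read 'p': s4 → s4
read 'p': s4 → s4
read 'p': s4 → s4
read 'r': s4 → s4
read 'q': s4 → s4
End state s4 is not accepting.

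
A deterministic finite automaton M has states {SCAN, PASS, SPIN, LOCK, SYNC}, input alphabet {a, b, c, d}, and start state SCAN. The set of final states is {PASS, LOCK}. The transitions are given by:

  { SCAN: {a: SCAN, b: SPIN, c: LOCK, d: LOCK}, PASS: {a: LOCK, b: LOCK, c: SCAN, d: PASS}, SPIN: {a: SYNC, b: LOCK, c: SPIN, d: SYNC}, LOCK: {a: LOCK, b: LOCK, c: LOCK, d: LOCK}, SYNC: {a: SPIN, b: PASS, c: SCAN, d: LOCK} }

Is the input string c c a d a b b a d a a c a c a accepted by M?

Yes

Trace: SCAN -c-> LOCK -c-> LOCK -a-> LOCK -d-> LOCK -a-> LOCK -b-> LOCK -b-> LOCK -a-> LOCK -d-> LOCK -a-> LOCK -a-> LOCK -c-> LOCK -a-> LOCK -c-> LOCK -a-> LOCK
End state LOCK is accepting.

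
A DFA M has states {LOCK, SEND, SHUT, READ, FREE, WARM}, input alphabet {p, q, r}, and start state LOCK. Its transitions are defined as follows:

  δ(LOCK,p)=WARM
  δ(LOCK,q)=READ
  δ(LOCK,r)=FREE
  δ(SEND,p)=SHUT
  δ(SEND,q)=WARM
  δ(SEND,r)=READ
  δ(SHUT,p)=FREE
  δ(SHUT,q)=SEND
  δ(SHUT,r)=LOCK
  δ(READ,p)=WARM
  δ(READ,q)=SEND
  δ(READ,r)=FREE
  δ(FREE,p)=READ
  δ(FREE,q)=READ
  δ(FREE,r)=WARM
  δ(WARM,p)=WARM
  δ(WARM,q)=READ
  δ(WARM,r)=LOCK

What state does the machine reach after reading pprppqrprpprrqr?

FREE

Trace: LOCK -p-> WARM -p-> WARM -r-> LOCK -p-> WARM -p-> WARM -q-> READ -r-> FREE -p-> READ -r-> FREE -p-> READ -p-> WARM -r-> LOCK -r-> FREE -q-> READ -r-> FREE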